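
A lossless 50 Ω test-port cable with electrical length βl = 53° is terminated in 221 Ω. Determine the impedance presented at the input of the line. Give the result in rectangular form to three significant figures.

Z_in ≈ 17.2 − j34.7 Ω

tan(βl) = tan(53°) = 1.33
Z_in = Z_0·(Z_L + jZ_0·tanβl)/(Z_0 + jZ_L·tanβl)
     = 50·(221 + j66.4)/(50 + j293)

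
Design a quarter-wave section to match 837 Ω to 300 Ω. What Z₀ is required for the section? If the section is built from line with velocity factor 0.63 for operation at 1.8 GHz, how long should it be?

Z_qwt ≈ 501 Ω; length ≈ 2.62 cm

Z_qwt = √(Z_0·R_L) = √(300 × 837) = √251100
λ = 0.63·c/f = 0.105 m, so l = λ/4 = 0.0262 m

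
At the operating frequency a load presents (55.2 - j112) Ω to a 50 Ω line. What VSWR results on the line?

VSWR ≈ 6.4

Γ = (Z_L − Z_0)/(Z_L + Z_0) = (5.2 − j112)/(105.2 − j112)
|Γ| = 112/154 = 0.73
VSWR = (1 + |Γ|)/(1 − |Γ|) = 1.73/0.27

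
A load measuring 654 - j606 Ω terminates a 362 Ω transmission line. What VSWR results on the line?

Γ = (Z_L − Z_0)/(Z_L + Z_0) = (292 − j606)/(1016 − j606)
|Γ| = 673/1180 = 0.569
VSWR = (1 + |Γ|)/(1 − |Γ|) = 1.57/0.431

VSWR ≈ 3.64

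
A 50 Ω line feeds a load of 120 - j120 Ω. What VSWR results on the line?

VSWR ≈ 5.02

Γ = (Z_L − Z_0)/(Z_L + Z_0) = (70 − j120)/(170 − j120)
|Γ| = 139/208 = 0.668
VSWR = (1 + |Γ|)/(1 − |Γ|) = 1.67/0.332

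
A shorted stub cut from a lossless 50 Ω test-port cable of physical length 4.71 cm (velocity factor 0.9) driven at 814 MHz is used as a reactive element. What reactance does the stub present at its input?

λ = v/f = 0.9·c / 814 MHz = 0.332 m
βl = 2π·l/λ = 2π × 0.142 = 51.1°
tan(βl) = 1.24
For a shorted stub, Z_in = jZ_0·tan(βl)

X_in ≈ 62 Ω (inductive)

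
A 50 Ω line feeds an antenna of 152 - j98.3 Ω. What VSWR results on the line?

Γ = (Z_L − Z_0)/(Z_L + Z_0) = (102 − j98.3)/(202 − j98.3)
|Γ| = 142/225 = 0.631
VSWR = (1 + |Γ|)/(1 − |Γ|) = 1.63/0.369

VSWR ≈ 4.41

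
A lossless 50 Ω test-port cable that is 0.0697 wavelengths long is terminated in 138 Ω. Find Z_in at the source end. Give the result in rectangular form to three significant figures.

Z_in ≈ 63 − j58 Ω

βl = 2π × 0.0697 = 25.1°
tan(βl) = tan(25.1°) = 0.468
Z_in = Z_0·(Z_L + jZ_0·tanβl)/(Z_0 + jZ_L·tanβl)
     = 50·(138 + j23.4)/(50 + j64.6)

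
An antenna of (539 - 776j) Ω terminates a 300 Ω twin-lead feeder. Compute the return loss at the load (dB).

RL ≈ 2.97 dB

Γ = (239 − j776)/(839 − j776), |Γ| = 0.71
RL = −20·log₁₀|Γ| = −20·log₁₀(0.71)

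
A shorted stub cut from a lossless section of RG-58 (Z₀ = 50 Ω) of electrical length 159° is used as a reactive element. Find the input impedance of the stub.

tan(βl) = -0.384
For a shorted stub, Z_in = jZ_0·tan(βl)

Z_in ≈ −j19.2 Ω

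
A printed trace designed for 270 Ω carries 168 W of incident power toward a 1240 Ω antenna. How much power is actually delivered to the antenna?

Γ = (1240 − 270)/(1240 + 270) = 0.642
|Γ|² = 0.413
P_refl = |Γ|²·P_inc = 69.3 W, P_del = (1 − |Γ|²)·P_inc = 98.7 W

P_delivered ≈ 98.7 W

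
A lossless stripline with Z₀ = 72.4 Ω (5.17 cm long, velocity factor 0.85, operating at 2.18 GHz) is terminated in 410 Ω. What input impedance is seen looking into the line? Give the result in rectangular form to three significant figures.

Z_in ≈ 82.8 + j151 Ω

λ = v/f = 0.85·c / 2.18 GHz = 0.117 m
βl = 2π·l/λ = 2π × 0.442 = 159°
tan(βl) = tan(159°) = -0.382
Z_in = Z_0·(Z_L + jZ_0·tanβl)/(Z_0 + jZ_L·tanβl)
     = 72.4·(410 − j27.6)/(72.4 − j156)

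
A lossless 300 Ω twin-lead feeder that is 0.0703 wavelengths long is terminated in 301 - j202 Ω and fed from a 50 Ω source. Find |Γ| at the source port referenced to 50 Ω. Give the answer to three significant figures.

βl = 2π × 0.0703 = 25.3°
tan(βl) = 0.473
Z_in = Z_0·(Z_L + jZ_0·tanβl)/(Z_0 + jZ_L·tanβl) = 188 − j113 Ω
Γ_s = (Z_in − Z_s)/(Z_in + Z_s) = (138 − j113)/(238 − j113), |Γ_s| = 0.677

|Γ| ≈ 0.677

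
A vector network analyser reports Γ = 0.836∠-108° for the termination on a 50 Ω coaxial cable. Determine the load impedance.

Z_L ≈ 6.8 − j35.9 Ω

Z_L = Z_0·(1 + Γ)/(1 − Γ) = 50·(0.742 − j0.795)/(1.26 + j0.795)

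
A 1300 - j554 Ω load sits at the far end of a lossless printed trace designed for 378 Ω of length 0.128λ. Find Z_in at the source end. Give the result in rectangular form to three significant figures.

βl = 2π × 0.128 = 46.1°
tan(βl) = tan(46.1°) = 1.04
Z_in = Z_0·(Z_L + jZ_0·tanβl)/(Z_0 + jZ_L·tanβl)
     = 378·(1300 − j161)/(953 + j1350)

Z_in ≈ 141 − j264 Ω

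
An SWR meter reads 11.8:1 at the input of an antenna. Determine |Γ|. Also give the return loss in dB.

|Γ| = (S − 1)/(S + 1) = (11.8 − 1)/(11.8 + 1) = 10.8/12.8
RL = −20·log₁₀|Γ| = −20·log₁₀(0.844)

|Γ| ≈ 0.844; return loss ≈ 1.48 dB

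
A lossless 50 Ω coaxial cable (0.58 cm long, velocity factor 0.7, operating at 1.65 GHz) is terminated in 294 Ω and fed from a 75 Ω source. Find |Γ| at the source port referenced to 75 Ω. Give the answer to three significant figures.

λ = v/f = 0.7·c / 1.65 GHz = 0.127 m
βl = 2π·l/λ = 2π × 0.0456 = 16.4°
tan(βl) = 0.294
Z_in = Z_0·(Z_L + jZ_0·tanβl)/(Z_0 + jZ_L·tanβl) = 79.9 − j124 Ω
Γ_s = (Z_in − Z_s)/(Z_in + Z_s) = (4.93 − j124)/(155 − j124), |Γ_s| = 0.624

|Γ| ≈ 0.624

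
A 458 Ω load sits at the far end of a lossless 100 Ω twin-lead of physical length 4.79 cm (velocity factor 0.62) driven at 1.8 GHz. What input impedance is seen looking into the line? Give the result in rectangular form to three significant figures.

Z_in ≈ 226 + j218 Ω

λ = v/f = 0.62·c / 1.8 GHz = 0.103 m
βl = 2π·l/λ = 2π × 0.464 = 167°
tan(βl) = tan(167°) = -0.233
Z_in = Z_0·(Z_L + jZ_0·tanβl)/(Z_0 + jZ_L·tanβl)
     = 100·(458 − j23.3)/(100 − j107)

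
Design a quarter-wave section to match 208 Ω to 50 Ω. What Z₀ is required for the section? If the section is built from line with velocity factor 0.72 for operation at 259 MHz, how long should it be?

Z_qwt = √(Z_0·R_L) = √(50 × 208) = √10400
λ = 0.72·c/f = 0.834 m, so l = λ/4 = 0.208 m

Z_qwt ≈ 102 Ω; length ≈ 20.8 cm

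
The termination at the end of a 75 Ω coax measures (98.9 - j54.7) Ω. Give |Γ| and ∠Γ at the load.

Γ ≈ 0.327 ∠ -48.9°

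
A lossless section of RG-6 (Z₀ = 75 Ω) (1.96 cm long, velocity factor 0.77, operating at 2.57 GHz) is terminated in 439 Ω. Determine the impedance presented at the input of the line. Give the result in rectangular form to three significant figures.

λ = v/f = 0.77·c / 2.57 GHz = 0.0899 m
βl = 2π·l/λ = 2π × 0.218 = 78.5°
tan(βl) = tan(78.5°) = 4.92
Z_in = Z_0·(Z_L + jZ_0·tanβl)/(Z_0 + jZ_L·tanβl)
     = 75·(439 + j369)/(75 + j2160)

Z_in ≈ 13.3 − j14.8 Ω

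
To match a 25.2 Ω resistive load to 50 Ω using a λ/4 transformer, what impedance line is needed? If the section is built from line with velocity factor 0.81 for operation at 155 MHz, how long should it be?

Z_qwt ≈ 35.5 Ω; length ≈ 39.2 cm

Z_qwt = √(Z_0·R_L) = √(50 × 25.2) = √1260
λ = 0.81·c/f = 1.57 m, so l = λ/4 = 0.392 m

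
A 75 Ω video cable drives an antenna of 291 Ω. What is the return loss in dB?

RL ≈ 4.58 dB

Γ = (291 − 75)/(291 + 75) = 0.59
RL = −20·log₁₀|Γ| = −20·log₁₀(0.59)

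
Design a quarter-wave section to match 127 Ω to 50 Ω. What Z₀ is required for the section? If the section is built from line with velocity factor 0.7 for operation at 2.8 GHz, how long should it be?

Z_qwt = √(Z_0·R_L) = √(50 × 127) = √6350
λ = 0.7·c/f = 0.075 m, so l = λ/4 = 0.0187 m

Z_qwt ≈ 79.7 Ω; length ≈ 1.88 cm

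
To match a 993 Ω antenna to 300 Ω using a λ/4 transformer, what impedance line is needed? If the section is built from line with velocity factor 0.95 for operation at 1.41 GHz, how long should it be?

Z_qwt = √(Z_0·R_L) = √(300 × 993) = √297900
λ = 0.95·c/f = 0.202 m, so l = λ/4 = 0.0505 m

Z_qwt ≈ 546 Ω; length ≈ 5.05 cm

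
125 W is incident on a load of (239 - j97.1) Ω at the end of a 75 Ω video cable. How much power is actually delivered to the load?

P_delivered ≈ 83 W

|Γ| = |(164 − j97.1)/(314 − j97.1)| = 0.58
|Γ|² = 0.336
P_refl = |Γ|²·P_inc = 42 W, P_del = (1 − |Γ|²)·P_inc = 83 W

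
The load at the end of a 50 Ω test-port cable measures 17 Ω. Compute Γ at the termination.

Γ = -0.493

Γ = (Z_L − Z_0)/(Z_L + Z_0) = (17 − 50)/(17 + 50) = -33/67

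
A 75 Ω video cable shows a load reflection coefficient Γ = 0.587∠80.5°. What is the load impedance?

Z_L ≈ 42.7 + j75.5 Ω

Z_L = Z_0·(1 + Γ)/(1 − Γ) = 75·(1.1 + j0.579)/(0.903 − j0.579)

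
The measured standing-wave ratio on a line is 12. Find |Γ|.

|Γ| = (S − 1)/(S + 1) = (12 − 1)/(12 + 1) = 11/13

|Γ| ≈ 0.846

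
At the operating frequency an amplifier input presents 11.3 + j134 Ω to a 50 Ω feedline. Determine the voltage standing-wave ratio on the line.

Γ = (Z_L − Z_0)/(Z_L + Z_0) = (-38.7 + j134)/(61.3 + j134)
|Γ| = 139/147 = 0.947
VSWR = (1 + |Γ|)/(1 − |Γ|) = 1.95/0.0535

VSWR ≈ 36.4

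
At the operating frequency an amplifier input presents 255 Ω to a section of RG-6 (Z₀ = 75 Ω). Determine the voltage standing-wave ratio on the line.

Γ = (255 − 75)/(255 + 75) = 0.545
VSWR = (1 + 0.545)/(1 − 0.545)

VSWR ≈ 3.4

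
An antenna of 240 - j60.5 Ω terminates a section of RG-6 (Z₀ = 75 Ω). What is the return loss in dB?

Γ = (165 − j60.5)/(315 − j60.5), |Γ| = 0.548
RL = −20·log₁₀|Γ| = −20·log₁₀(0.548)

RL ≈ 5.23 dB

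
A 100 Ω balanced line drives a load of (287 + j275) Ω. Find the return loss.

RL ≈ 3.09 dB

Γ = (187 + j275)/(387 + j275), |Γ| = 0.7
RL = −20·log₁₀|Γ| = −20·log₁₀(0.7)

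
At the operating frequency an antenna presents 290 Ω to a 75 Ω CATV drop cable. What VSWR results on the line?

VSWR ≈ 3.87

Γ = (290 − 75)/(290 + 75) = 0.589
VSWR = (1 + 0.589)/(1 − 0.589)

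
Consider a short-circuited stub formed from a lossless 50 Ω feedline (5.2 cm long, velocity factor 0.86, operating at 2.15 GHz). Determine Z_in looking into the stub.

λ = v/f = 0.86·c / 2.15 GHz = 0.12 m
βl = 2π·l/λ = 2π × 0.433 = 156°
tan(βl) = -0.445
For a short-circuited stub, Z_in = jZ_0·tan(βl)

Z_in ≈ −j22.3 Ω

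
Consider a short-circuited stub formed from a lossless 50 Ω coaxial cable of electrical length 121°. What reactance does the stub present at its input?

X_in ≈ -83.2 Ω (capacitive)

tan(βl) = -1.66
For a short-circuited stub, Z_in = jZ_0·tan(βl)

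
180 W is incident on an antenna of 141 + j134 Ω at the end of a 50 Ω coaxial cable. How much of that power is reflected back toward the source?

P_reflected ≈ 86.8 W

|Γ| = |(91 + j134)/(191 + j134)| = 0.694
|Γ|² = 0.482
P_refl = |Γ|²·P_inc = 86.8 W, P_del = (1 − |Γ|²)·P_inc = 93.2 W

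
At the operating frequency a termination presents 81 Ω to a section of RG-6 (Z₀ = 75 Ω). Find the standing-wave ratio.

VSWR ≈ 1.08

Γ = (81 − 75)/(81 + 75) = 0.0385
VSWR = (1 + 0.0385)/(1 − 0.0385)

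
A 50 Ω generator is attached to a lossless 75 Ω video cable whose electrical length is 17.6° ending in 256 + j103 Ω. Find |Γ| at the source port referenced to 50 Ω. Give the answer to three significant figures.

|Γ| ≈ 0.71

tan(βl) = 0.317
Z_in = Z_0·(Z_L + jZ_0·tanβl)/(Z_0 + jZ_L·tanβl) = 189 − j138 Ω
Γ_s = (Z_in − Z_s)/(Z_in + Z_s) = (139 − j138)/(239 − j138), |Γ_s| = 0.71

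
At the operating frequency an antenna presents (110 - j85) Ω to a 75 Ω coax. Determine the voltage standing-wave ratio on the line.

VSWR ≈ 2.65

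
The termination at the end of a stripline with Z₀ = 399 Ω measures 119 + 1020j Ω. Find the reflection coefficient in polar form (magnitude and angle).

Γ ≈ 0.925 ∠ 42.3°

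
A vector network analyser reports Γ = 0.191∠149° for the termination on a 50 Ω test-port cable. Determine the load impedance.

Z_L ≈ 35.3 + j7.21 Ω

Z_L = Z_0·(1 + Γ)/(1 − Γ) = 50·(0.836 + j0.0984)/(1.16 − j0.0984)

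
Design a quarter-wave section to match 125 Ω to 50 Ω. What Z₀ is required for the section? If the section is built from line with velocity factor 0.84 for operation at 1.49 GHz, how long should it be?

Z_qwt ≈ 79.1 Ω; length ≈ 4.23 cm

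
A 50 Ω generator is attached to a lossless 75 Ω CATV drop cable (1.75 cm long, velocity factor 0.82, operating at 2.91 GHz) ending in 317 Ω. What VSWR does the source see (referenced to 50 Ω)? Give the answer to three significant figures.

VSWR ≈ 3.09

λ = v/f = 0.82·c / 2.91 GHz = 0.0845 m
βl = 2π·l/λ = 2π × 0.207 = 74.5°
tan(βl) = 3.61
Z_in = Z_0·(Z_L + jZ_0·tanβl)/(Z_0 + jZ_L·tanβl) = 19 − j19.5 Ω
Γ_s = (Z_in − Z_s)/(Z_in + Z_s) = (-31 − j19.5)/(69 − j19.5), |Γ_s| = 0.51
VSWR = (1 + |Γ_s|)/(1 − |Γ_s|)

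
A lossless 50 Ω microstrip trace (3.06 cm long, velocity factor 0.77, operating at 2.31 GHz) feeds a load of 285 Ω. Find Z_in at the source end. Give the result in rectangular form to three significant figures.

Z_in ≈ 9.91 + j17.7 Ω

λ = v/f = 0.77·c / 2.31 GHz = 0.1 m
βl = 2π·l/λ = 2π × 0.306 = 110°
tan(βl) = tan(110°) = -2.72
Z_in = Z_0·(Z_L + jZ_0·tanβl)/(Z_0 + jZ_L·tanβl)
     = 50·(285 − j136)/(50 − j776)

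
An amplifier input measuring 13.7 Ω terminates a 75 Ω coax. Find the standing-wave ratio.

VSWR ≈ 5.47

Γ = (13.7 − 75)/(13.7 + 75) = -0.691
VSWR = (1 + 0.691)/(1 − 0.691)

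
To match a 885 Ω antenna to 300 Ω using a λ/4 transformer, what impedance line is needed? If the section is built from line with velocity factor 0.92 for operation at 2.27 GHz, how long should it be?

Z_qwt ≈ 515 Ω; length ≈ 3.04 cm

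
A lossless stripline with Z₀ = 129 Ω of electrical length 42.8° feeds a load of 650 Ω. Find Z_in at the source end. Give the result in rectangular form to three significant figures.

tan(βl) = tan(42.8°) = 0.926
Z_in = Z_0·(Z_L + jZ_0·tanβl)/(Z_0 + jZ_L·tanβl)
     = 129·(650 + j119)/(129 + j602)

Z_in ≈ 53 − j128 Ω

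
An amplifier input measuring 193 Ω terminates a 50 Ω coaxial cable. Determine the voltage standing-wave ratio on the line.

Γ = (193 − 50)/(193 + 50) = 0.588
VSWR = (1 + 0.588)/(1 − 0.588)

VSWR ≈ 3.86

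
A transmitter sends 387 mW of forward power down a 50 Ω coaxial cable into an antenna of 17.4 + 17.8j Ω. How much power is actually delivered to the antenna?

P_delivered ≈ 277 mW

|Γ| = |(-32.6 + j17.8)/(67.4 + j17.8)| = 0.533
|Γ|² = 0.284
P_refl = |Γ|²·P_inc = 110 mW, P_del = (1 − |Γ|²)·P_inc = 277 mW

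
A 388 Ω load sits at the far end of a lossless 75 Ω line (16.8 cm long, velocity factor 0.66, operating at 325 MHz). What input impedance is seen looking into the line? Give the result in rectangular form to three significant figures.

Z_in ≈ 14.9 + j11.8 Ω

λ = v/f = 0.66·c / 325 MHz = 0.609 m
βl = 2π·l/λ = 2π × 0.276 = 99.3°
tan(βl) = tan(99.3°) = -6.12
Z_in = Z_0·(Z_L + jZ_0·tanβl)/(Z_0 + jZ_L·tanβl)
     = 75·(388 − j459)/(75 − j2380)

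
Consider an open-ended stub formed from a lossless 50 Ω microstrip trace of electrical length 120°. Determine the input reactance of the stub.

tan(βl) = -1.73
For an open-ended stub, Z_in = −jZ_0·cot(βl) = −jZ_0/tan(βl)

X_in ≈ 28.9 Ω (inductive)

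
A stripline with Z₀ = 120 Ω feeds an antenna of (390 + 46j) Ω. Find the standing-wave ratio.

VSWR ≈ 3.3

Γ = (Z_L − Z_0)/(Z_L + Z_0) = (270 + j46)/(510 + j46)
|Γ| = 274/512 = 0.535
VSWR = (1 + |Γ|)/(1 − |Γ|) = 1.53/0.465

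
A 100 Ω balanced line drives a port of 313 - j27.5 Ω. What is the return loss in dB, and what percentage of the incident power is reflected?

Γ = (213 − j27.5)/(413 − j27.5), |Γ| = 0.519
RL = −20·log₁₀(0.519) = 5.7 dB
P_refl/P_inc = |Γ|² = 0.269

RL ≈ 5.7 dB; 26.9% of incident power reflected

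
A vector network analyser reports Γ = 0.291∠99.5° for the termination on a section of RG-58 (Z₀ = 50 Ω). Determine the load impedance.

Z_L = Z_0·(1 + Γ)/(1 − Γ) = 50·(0.952 + j0.287)/(1.05 − j0.287)

Z_L ≈ 38.8 + j24.3 Ω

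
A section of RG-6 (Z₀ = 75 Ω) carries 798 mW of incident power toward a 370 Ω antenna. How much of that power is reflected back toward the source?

P_reflected ≈ 351 mW

Γ = (370 − 75)/(370 + 75) = 0.663
|Γ|² = 0.439
P_refl = |Γ|²·P_inc = 351 mW, P_del = (1 − |Γ|²)·P_inc = 447 mW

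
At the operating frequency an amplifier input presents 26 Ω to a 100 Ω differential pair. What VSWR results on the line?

Γ = (26 − 100)/(26 + 100) = -0.587
VSWR = (1 + 0.587)/(1 − 0.587)

VSWR ≈ 3.85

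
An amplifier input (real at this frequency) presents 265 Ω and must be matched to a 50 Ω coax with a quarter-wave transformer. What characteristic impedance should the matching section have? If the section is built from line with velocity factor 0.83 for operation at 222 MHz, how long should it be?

Z_qwt ≈ 115 Ω; length ≈ 28 cm

Z_qwt = √(Z_0·R_L) = √(50 × 265) = √13250
λ = 0.83·c/f = 1.12 m, so l = λ/4 = 0.28 m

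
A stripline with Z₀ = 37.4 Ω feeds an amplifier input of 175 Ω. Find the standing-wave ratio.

Γ = (175 − 37.4)/(175 + 37.4) = 0.648
VSWR = (1 + 0.648)/(1 − 0.648)

VSWR ≈ 4.68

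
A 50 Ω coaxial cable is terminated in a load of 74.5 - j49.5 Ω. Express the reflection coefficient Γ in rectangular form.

Γ ≈ 0.306 − j0.276

Γ = (Z_L − Z_0)/(Z_L + Z_0) = (24.5 − j49.5)/(124.5 − j49.5)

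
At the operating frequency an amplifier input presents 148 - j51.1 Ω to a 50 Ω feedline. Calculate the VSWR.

Γ = (Z_L − Z_0)/(Z_L + Z_0) = (98 − j51.1)/(198 − j51.1)
|Γ| = 111/204 = 0.54
VSWR = (1 + |Γ|)/(1 − |Γ|) = 1.54/0.46

VSWR ≈ 3.35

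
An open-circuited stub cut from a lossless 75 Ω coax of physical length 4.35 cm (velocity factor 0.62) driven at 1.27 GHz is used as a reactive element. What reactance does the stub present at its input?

λ = v/f = 0.62·c / 1.27 GHz = 0.146 m
βl = 2π·l/λ = 2π × 0.297 = 107°
tan(βl) = -3.29
For an open-circuited stub, Z_in = −jZ_0·cot(βl) = −jZ_0/tan(βl)

X_in ≈ 22.8 Ω (inductive)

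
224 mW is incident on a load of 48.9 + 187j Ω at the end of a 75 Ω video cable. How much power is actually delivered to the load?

|Γ| = |(-26.1 + j187)/(123.9 + j187)| = 0.842
|Γ|² = 0.708
P_refl = |Γ|²·P_inc = 159 mW, P_del = (1 − |Γ|²)·P_inc = 65.3 mW

P_delivered ≈ 65.3 mW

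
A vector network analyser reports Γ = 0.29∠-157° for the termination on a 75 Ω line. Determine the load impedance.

Z_L ≈ 42.5 − j10.5 Ω

Z_L = Z_0·(1 + Γ)/(1 − Γ) = 75·(0.733 − j0.113)/(1.27 + j0.113)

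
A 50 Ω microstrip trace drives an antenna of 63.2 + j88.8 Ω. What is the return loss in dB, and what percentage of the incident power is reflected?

Γ = (13.2 + j88.8)/(113.2 + j88.8), |Γ| = 0.624
RL = −20·log₁₀(0.624) = 4.1 dB
P_refl/P_inc = |Γ|² = 0.389

RL ≈ 4.1 dB; 38.9% of incident power reflected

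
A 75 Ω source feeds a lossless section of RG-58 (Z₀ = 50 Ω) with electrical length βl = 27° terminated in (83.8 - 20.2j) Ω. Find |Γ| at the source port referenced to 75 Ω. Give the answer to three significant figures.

|Γ| ≈ 0.315

tan(βl) = 0.51
Z_in = Z_0·(Z_L + jZ_0·tanβl)/(Z_0 + jZ_L·tanβl) = 48.3 − j29.9 Ω
Γ_s = (Z_in − Z_s)/(Z_in + Z_s) = (-26.7 − j29.9)/(123 − j29.9), |Γ_s| = 0.315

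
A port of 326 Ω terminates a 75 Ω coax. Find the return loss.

RL ≈ 4.07 dB

Γ = (326 − 75)/(326 + 75) = 0.626
RL = −20·log₁₀|Γ| = −20·log₁₀(0.626)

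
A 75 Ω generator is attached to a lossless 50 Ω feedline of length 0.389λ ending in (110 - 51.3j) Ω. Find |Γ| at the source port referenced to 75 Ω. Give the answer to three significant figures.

βl = 2π × 0.389 = 140°
tan(βl) = -0.838
Z_in = Z_0·(Z_L + jZ_0·tanβl)/(Z_0 + jZ_L·tanβl) = 54.8 + j55.5 Ω
Γ_s = (Z_in − Z_s)/(Z_in + Z_s) = (-20.2 + j55.5)/(130 + j55.5), |Γ_s| = 0.418

|Γ| ≈ 0.418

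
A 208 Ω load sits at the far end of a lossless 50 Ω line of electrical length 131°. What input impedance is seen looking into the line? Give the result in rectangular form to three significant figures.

Z_in ≈ 20.2 + j39.2 Ω

tan(βl) = tan(131°) = -1.15
Z_in = Z_0·(Z_L + jZ_0·tanβl)/(Z_0 + jZ_L·tanβl)
     = 50·(208 − j57.5)/(50 − j239)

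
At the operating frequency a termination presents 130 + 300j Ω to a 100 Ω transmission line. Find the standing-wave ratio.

VSWR ≈ 8.88

Γ = (Z_L − Z_0)/(Z_L + Z_0) = (30 + j300)/(230 + j300)
|Γ| = 301/378 = 0.798
VSWR = (1 + |Γ|)/(1 − |Γ|) = 1.8/0.202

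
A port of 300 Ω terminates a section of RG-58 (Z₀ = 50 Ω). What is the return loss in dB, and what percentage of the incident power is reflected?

Γ = (300 − 50)/(300 + 50) = 0.714
RL = −20·log₁₀(0.714) = 2.92 dB
P_refl/P_inc = |Γ|² = 0.51

RL ≈ 2.92 dB; 51% of incident power reflected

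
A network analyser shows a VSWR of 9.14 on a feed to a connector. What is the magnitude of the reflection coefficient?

|Γ| = (S − 1)/(S + 1) = (9.14 − 1)/(9.14 + 1) = 8.14/10.1

|Γ| ≈ 0.803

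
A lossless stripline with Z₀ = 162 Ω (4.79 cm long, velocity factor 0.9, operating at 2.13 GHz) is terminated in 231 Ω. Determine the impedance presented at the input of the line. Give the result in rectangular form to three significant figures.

Z_in ≈ 154 + j55.8 Ω

λ = v/f = 0.9·c / 2.13 GHz = 0.127 m
βl = 2π·l/λ = 2π × 0.378 = 136°
tan(βl) = tan(136°) = -0.964
Z_in = Z_0·(Z_L + jZ_0·tanβl)/(Z_0 + jZ_L·tanβl)
     = 162·(231 − j156)/(162 − j223)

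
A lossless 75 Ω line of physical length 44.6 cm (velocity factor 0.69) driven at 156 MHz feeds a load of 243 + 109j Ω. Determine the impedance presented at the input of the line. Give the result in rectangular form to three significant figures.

λ = v/f = 0.69·c / 156 MHz = 1.33 m
βl = 2π·l/λ = 2π × 0.336 = 121°
tan(βl) = tan(121°) = -1.66
Z_in = Z_0·(Z_L + jZ_0·tanβl)/(Z_0 + jZ_L·tanβl)
     = 75·(243 − j15.8)/(256 − j404)

Z_in ≈ 22.5 + j30.8 Ω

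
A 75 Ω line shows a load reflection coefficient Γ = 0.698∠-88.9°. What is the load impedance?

Z_L ≈ 26.3 − j71.7 Ω

Z_L = Z_0·(1 + Γ)/(1 − Γ) = 75·(1.01 − j0.698)/(0.987 + j0.698)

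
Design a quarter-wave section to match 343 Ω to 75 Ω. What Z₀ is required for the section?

Z_qwt ≈ 160 Ω

Z_qwt = √(Z_0·R_L) = √(75 × 343) = √25720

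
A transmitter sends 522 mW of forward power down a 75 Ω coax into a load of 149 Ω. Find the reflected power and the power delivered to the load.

P_reflected ≈ 57 mW; P_delivered ≈ 465 mW

Γ = (149 − 75)/(149 + 75) = 0.33
|Γ|² = 0.109
P_refl = |Γ|²·P_inc = 57 mW, P_del = (1 − |Γ|²)·P_inc = 465 mW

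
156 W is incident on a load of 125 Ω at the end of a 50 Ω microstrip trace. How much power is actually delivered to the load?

Γ = (125 − 50)/(125 + 50) = 0.429
|Γ|² = 0.184
P_refl = |Γ|²·P_inc = 28.7 W, P_del = (1 − |Γ|²)·P_inc = 127 W

P_delivered ≈ 127 W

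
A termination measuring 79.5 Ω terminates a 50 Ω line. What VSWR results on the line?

VSWR ≈ 1.59

Γ = (79.5 − 50)/(79.5 + 50) = 0.228
VSWR = (1 + 0.228)/(1 − 0.228)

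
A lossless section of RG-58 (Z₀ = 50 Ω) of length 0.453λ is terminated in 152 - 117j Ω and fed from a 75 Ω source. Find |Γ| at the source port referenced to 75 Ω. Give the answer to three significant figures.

|Γ| ≈ 0.544

βl = 2π × 0.453 = 163°
tan(βl) = -0.304
Z_in = Z_0·(Z_L + jZ_0·tanβl)/(Z_0 + jZ_L·tanβl) = 177 + j109 Ω
Γ_s = (Z_in − Z_s)/(Z_in + Z_s) = (102 + j109)/(252 + j109), |Γ_s| = 0.544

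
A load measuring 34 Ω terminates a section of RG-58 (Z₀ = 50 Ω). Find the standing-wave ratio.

Γ = (34 − 50)/(34 + 50) = -0.19
VSWR = (1 + 0.19)/(1 − 0.19)

VSWR ≈ 1.47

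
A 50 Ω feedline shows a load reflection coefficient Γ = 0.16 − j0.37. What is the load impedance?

Z_L = Z_0·(1 + Γ)/(1 − Γ) = 50·(1.16 − j0.37)/(0.84 + j0.37)

Z_L ≈ 49.7 − j43.9 Ω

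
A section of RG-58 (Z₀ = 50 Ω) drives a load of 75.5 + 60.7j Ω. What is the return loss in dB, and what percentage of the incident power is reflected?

RL ≈ 6.52 dB; 22.3% of incident power reflected

Γ = (25.5 + j60.7)/(125.5 + j60.7), |Γ| = 0.472
RL = −20·log₁₀(0.472) = 6.52 dB
P_refl/P_inc = |Γ|² = 0.223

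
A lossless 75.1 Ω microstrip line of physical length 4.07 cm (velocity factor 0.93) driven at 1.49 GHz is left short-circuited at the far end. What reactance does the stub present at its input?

λ = v/f = 0.93·c / 1.49 GHz = 0.187 m
βl = 2π·l/λ = 2π × 0.217 = 78.2°
tan(βl) = 4.81
For a short-circuited stub, Z_in = jZ_0·tan(βl)

X_in ≈ 361 Ω (inductive)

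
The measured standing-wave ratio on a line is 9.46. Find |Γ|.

|Γ| ≈ 0.809

|Γ| = (S − 1)/(S + 1) = (9.46 − 1)/(9.46 + 1) = 8.46/10.5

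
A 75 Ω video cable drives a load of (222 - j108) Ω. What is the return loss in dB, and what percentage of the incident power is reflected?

RL ≈ 4.77 dB; 33.3% of incident power reflected

Γ = (147 − j108)/(297 − j108), |Γ| = 0.577
RL = −20·log₁₀(0.577) = 4.77 dB
P_refl/P_inc = |Γ|² = 0.333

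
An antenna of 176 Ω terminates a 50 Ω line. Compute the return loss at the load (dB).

RL ≈ 5.07 dB

Γ = (176 − 50)/(176 + 50) = 0.558
RL = −20·log₁₀|Γ| = −20·log₁₀(0.558)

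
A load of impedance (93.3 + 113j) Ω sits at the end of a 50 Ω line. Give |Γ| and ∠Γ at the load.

Γ = (Z_L − Z_0)/(Z_L + Z_0) = (43.3 + j113)/(143.3 + j113)
|Γ| = 121/182 = 0.663

Γ ≈ 0.663 ∠ 30.8°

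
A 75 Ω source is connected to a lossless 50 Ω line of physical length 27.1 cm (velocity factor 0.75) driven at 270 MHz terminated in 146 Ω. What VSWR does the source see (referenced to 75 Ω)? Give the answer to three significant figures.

VSWR ≈ 3.91

λ = v/f = 0.75·c / 270 MHz = 0.833 m
βl = 2π·l/λ = 2π × 0.325 = 117°
tan(βl) = -1.96
Z_in = Z_0·(Z_L + jZ_0·tanβl)/(Z_0 + jZ_L·tanβl) = 21 + j21.9 Ω
Γ_s = (Z_in − Z_s)/(Z_in + Z_s) = (-54 + j21.9)/(96 + j21.9), |Γ_s| = 0.592
VSWR = (1 + |Γ_s|)/(1 − |Γ_s|)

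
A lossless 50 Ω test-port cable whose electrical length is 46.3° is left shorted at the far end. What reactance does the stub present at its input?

tan(βl) = 1.05
For a shorted stub, Z_in = jZ_0·tan(βl)

X_in ≈ 52.3 Ω (inductive)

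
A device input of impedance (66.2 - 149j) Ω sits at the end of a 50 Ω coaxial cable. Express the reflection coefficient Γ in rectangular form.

Γ ≈ 0.675 − j0.417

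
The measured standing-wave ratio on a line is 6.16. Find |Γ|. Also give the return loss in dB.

|Γ| = (S − 1)/(S + 1) = (6.16 − 1)/(6.16 + 1) = 5.16/7.16
RL = −20·log₁₀|Γ| = −20·log₁₀(0.721)

|Γ| ≈ 0.721; return loss ≈ 2.85 dB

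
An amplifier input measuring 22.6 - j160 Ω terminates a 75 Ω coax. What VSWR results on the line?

VSWR ≈ 18.7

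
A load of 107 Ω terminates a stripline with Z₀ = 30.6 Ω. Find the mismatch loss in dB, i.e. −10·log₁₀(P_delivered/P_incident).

Γ = (107 − 30.6)/(107 + 30.6) = 0.555
|Γ|² = 0.308, so P_del/P_inc = 1 − |Γ|² = 0.692
ML = −10·log₁₀(1 − |Γ|²)

mismatch loss ≈ 1.6 dB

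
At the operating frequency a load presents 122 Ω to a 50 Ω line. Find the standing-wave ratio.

VSWR ≈ 2.44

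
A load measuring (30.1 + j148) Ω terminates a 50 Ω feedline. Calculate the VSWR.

VSWR ≈ 16.8

Γ = (Z_L − Z_0)/(Z_L + Z_0) = (-19.9 + j148)/(80.1 + j148)
|Γ| = 149/168 = 0.887
VSWR = (1 + |Γ|)/(1 − |Γ|) = 1.89/0.113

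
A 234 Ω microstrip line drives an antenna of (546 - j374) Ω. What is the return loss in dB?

RL ≈ 4.99 dB

Γ = (312 − j374)/(780 − j374), |Γ| = 0.563
RL = −20·log₁₀|Γ| = −20·log₁₀(0.563)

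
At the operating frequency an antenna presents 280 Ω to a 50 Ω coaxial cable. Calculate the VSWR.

VSWR ≈ 5.6

Γ = (280 − 50)/(280 + 50) = 0.697
VSWR = (1 + 0.697)/(1 − 0.697)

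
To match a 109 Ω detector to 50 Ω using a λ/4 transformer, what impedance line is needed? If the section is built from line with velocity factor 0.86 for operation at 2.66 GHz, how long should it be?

Z_qwt = √(Z_0·R_L) = √(50 × 109) = √5450
λ = 0.86·c/f = 0.097 m, so l = λ/4 = 0.0242 m

Z_qwt ≈ 73.8 Ω; length ≈ 2.42 cm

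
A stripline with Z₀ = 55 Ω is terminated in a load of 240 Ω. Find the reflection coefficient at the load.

Γ = 0.627

Γ = (Z_L − Z_0)/(Z_L + Z_0) = (240 − 55)/(240 + 55) = 185/295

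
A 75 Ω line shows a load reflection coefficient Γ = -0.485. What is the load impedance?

Z_L ≈ 26 Ω

Z_L = Z_0·(1 + Γ)/(1 − Γ) = 75·(0.515)/(1.48)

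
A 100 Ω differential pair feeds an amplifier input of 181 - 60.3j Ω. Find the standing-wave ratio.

VSWR ≈ 2.08

Γ = (Z_L − Z_0)/(Z_L + Z_0) = (81 − j60.3)/(281 − j60.3)
|Γ| = 101/287 = 0.351
VSWR = (1 + |Γ|)/(1 − |Γ|) = 1.35/0.649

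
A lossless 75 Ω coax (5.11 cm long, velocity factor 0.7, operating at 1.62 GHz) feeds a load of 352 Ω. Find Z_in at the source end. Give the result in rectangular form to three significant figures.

λ = v/f = 0.7·c / 1.62 GHz = 0.13 m
βl = 2π·l/λ = 2π × 0.394 = 142°
tan(βl) = tan(142°) = -0.784
Z_in = Z_0·(Z_L + jZ_0·tanβl)/(Z_0 + jZ_L·tanβl)
     = 75·(352 − j58.8)/(75 − j276)

Z_in ≈ 39.1 + j85.1 Ω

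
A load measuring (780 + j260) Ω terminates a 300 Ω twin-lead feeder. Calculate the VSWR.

VSWR ≈ 2.93

Γ = (Z_L − Z_0)/(Z_L + Z_0) = (480 + j260)/(1080 + j260)
|Γ| = 546/1110 = 0.491
VSWR = (1 + |Γ|)/(1 − |Γ|) = 1.49/0.509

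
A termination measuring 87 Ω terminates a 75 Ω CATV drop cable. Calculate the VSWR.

VSWR ≈ 1.16

Γ = (87 − 75)/(87 + 75) = 0.0741
VSWR = (1 + 0.0741)/(1 − 0.0741)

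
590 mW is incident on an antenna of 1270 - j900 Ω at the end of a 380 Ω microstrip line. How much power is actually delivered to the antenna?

|Γ| = |(890 − j900)/(1650 − j900)| = 0.673
|Γ|² = 0.454
P_refl = |Γ|²·P_inc = 268 mW, P_del = (1 − |Γ|²)·P_inc = 322 mW

P_delivered ≈ 322 mW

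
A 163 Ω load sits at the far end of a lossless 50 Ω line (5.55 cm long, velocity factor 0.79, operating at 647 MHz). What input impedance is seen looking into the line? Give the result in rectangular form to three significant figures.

Z_in ≈ 22.1 − j30.8 Ω

λ = v/f = 0.79·c / 647 MHz = 0.366 m
βl = 2π·l/λ = 2π × 0.152 = 54.5°
tan(βl) = tan(54.5°) = 1.4
Z_in = Z_0·(Z_L + jZ_0·tanβl)/(Z_0 + jZ_L·tanβl)
     = 50·(163 + j70.2)/(50 + j229)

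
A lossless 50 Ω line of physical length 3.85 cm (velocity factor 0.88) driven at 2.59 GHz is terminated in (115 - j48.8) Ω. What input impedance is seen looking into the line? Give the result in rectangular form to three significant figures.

Z_in ≈ 45 + j50.6 Ω

λ = v/f = 0.88·c / 2.59 GHz = 0.102 m
βl = 2π·l/λ = 2π × 0.378 = 136°
tan(βl) = tan(136°) = -0.967
Z_in = Z_0·(Z_L + jZ_0·tanβl)/(Z_0 + jZ_L·tanβl)
     = 50·(115 − j97.1)/(2.83 − j111)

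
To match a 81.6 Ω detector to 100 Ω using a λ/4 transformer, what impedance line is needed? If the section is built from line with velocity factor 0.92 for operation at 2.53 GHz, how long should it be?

Z_qwt ≈ 90.3 Ω; length ≈ 2.73 cm

Z_qwt = √(Z_0·R_L) = √(100 × 81.6) = √8160
λ = 0.92·c/f = 0.109 m, so l = λ/4 = 0.0273 m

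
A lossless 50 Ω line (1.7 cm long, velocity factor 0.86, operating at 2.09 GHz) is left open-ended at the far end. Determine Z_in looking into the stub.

Z_in ≈ −j42.6 Ω

λ = v/f = 0.86·c / 2.09 GHz = 0.123 m
βl = 2π·l/λ = 2π × 0.138 = 49.6°
tan(βl) = 1.17
For an open-ended stub, Z_in = −jZ_0·cot(βl) = −jZ_0/tan(βl)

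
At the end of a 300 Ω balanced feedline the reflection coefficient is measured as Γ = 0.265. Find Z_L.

Z_L ≈ 516 Ω

Z_L = Z_0·(1 + Γ)/(1 − Γ) = 300·(1.27)/(0.735)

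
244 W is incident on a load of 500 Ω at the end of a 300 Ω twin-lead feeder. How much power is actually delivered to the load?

Γ = (500 − 300)/(500 + 300) = 0.25
|Γ|² = 0.0625
P_refl = |Γ|²·P_inc = 15.2 W, P_del = (1 − |Γ|²)·P_inc = 229 W

P_delivered ≈ 229 W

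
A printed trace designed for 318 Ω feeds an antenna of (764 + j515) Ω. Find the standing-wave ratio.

VSWR ≈ 3.64

Γ = (Z_L − Z_0)/(Z_L + Z_0) = (446 + j515)/(1082 + j515)
|Γ| = 681/1200 = 0.569
VSWR = (1 + |Γ|)/(1 − |Γ|) = 1.57/0.431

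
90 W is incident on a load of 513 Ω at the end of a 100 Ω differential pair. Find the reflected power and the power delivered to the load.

Γ = (513 − 100)/(513 + 100) = 0.674
|Γ|² = 0.454
P_refl = |Γ|²·P_inc = 40.9 W, P_del = (1 − |Γ|²)·P_inc = 49.1 W

P_reflected ≈ 40.9 W; P_delivered ≈ 49.1 W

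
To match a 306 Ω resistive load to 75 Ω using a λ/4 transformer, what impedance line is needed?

Z_qwt ≈ 151 Ω

Z_qwt = √(Z_0·R_L) = √(75 × 306) = √22950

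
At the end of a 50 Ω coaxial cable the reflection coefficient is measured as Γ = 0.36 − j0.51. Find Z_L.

Z_L = Z_0·(1 + Γ)/(1 − Γ) = 50·(1.36 − j0.51)/(0.64 + j0.51)

Z_L ≈ 45.6 − j76.2 Ω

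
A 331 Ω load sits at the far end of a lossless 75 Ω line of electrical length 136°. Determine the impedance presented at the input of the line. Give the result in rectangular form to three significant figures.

tan(βl) = tan(136°) = -0.966
Z_in = Z_0·(Z_L + jZ_0·tanβl)/(Z_0 + jZ_L·tanβl)
     = 75·(331 − j72.4)/(75 − j320)

Z_in ≈ 33.4 + j69.8 Ω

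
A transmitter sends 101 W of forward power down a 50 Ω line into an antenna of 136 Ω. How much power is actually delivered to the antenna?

P_delivered ≈ 79.4 W

Γ = (136 − 50)/(136 + 50) = 0.462
|Γ|² = 0.214
P_refl = |Γ|²·P_inc = 21.6 W, P_del = (1 − |Γ|²)·P_inc = 79.4 W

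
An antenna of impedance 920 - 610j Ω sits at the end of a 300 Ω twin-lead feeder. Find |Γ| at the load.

Γ = (Z_L − Z_0)/(Z_L + Z_0) = (620 − j610)/(1220 − j610)
|Γ| = 870/1360

|Γ| ≈ 0.638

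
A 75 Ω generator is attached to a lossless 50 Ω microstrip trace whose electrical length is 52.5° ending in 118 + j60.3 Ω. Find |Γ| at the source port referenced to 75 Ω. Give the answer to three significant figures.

tan(βl) = 1.3
Z_in = Z_0·(Z_L + jZ_0·tanβl)/(Z_0 + jZ_L·tanβl) = 32.5 − j44.4 Ω
Γ_s = (Z_in − Z_s)/(Z_in + Z_s) = (-42.5 − j44.4)/(108 − j44.4), |Γ_s| = 0.528

|Γ| ≈ 0.528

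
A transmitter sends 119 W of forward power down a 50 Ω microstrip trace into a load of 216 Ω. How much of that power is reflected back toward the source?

Γ = (216 − 50)/(216 + 50) = 0.624
|Γ|² = 0.389
P_refl = |Γ|²·P_inc = 46.3 W, P_del = (1 − |Γ|²)·P_inc = 72.7 W

P_reflected ≈ 46.3 W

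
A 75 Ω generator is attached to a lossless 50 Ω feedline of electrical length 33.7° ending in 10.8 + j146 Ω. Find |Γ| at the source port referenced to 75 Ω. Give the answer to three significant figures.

|Γ| ≈ 0.939

tan(βl) = 0.667
Z_in = Z_0·(Z_L + jZ_0·tanβl)/(Z_0 + jZ_L·tanβl) = 17 − j187 Ω
Γ_s = (Z_in − Z_s)/(Z_in + Z_s) = (-58 − j187)/(92 − j187), |Γ_s| = 0.939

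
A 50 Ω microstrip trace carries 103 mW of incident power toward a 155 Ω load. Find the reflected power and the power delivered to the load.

Γ = (155 − 50)/(155 + 50) = 0.512
|Γ|² = 0.262
P_refl = |Γ|²·P_inc = 27 mW, P_del = (1 − |Γ|²)·P_inc = 76 mW

P_reflected ≈ 27 mW; P_delivered ≈ 76 mW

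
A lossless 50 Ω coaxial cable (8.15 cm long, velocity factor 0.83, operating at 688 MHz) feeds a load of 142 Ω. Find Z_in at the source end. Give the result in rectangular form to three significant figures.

λ = v/f = 0.83·c / 688 MHz = 0.362 m
βl = 2π·l/λ = 2π × 0.225 = 81.1°
tan(βl) = tan(81.1°) = 6.36
Z_in = Z_0·(Z_L + jZ_0·tanβl)/(Z_0 + jZ_L·tanβl)
     = 50·(142 + j318)/(50 + j903)

Z_in ≈ 18 − j6.86 Ω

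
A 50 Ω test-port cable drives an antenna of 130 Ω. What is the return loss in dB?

Γ = (130 − 50)/(130 + 50) = 0.444
RL = −20·log₁₀|Γ| = −20·log₁₀(0.444)

RL ≈ 7.04 dB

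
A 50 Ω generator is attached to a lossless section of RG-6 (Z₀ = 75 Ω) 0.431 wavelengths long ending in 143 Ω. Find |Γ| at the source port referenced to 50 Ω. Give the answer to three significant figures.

|Γ| ≈ 0.448

βl = 2π × 0.431 = 155°
tan(βl) = -0.463
Z_in = Z_0·(Z_L + jZ_0·tanβl)/(Z_0 + jZ_L·tanβl) = 97.6 + j51.4 Ω
Γ_s = (Z_in − Z_s)/(Z_in + Z_s) = (47.6 + j51.4)/(148 + j51.4), |Γ_s| = 0.448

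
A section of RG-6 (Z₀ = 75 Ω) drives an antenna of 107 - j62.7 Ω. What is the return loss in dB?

Γ = (32 − j62.7)/(182 − j62.7), |Γ| = 0.366
RL = −20·log₁₀|Γ| = −20·log₁₀(0.366)

RL ≈ 8.74 dB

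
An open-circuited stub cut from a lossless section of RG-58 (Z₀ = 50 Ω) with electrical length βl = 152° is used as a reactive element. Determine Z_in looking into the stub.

Z_in ≈ +j94 Ω

tan(βl) = -0.532
For an open-circuited stub, Z_in = −jZ_0·cot(βl) = −jZ_0/tan(βl)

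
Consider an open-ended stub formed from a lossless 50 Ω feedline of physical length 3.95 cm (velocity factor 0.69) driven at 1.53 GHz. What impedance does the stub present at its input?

Z_in ≈ +j13.5 Ω

λ = v/f = 0.69·c / 1.53 GHz = 0.135 m
βl = 2π·l/λ = 2π × 0.292 = 105°
tan(βl) = -3.71
For an open-ended stub, Z_in = −jZ_0·cot(βl) = −jZ_0/tan(βl)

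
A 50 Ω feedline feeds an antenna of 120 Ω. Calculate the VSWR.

VSWR ≈ 2.4

Γ = (120 − 50)/(120 + 50) = 0.412
VSWR = (1 + 0.412)/(1 − 0.412)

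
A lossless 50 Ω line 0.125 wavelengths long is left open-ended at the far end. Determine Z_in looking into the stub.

Z_in ≈ −j50 Ω

βl = 2π × 0.125 = 45°
tan(βl) = 1
For an open-ended stub, Z_in = −jZ_0·cot(βl) = −jZ_0/tan(βl)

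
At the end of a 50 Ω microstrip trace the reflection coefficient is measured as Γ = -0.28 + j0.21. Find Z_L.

Z_L = Z_0·(1 + Γ)/(1 − Γ) = 50·(0.72 + j0.21)/(1.28 − j0.21)

Z_L ≈ 26.1 + j12.5 Ω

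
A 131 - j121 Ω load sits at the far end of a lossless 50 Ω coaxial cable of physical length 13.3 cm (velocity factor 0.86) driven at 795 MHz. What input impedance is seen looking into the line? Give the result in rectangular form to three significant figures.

λ = v/f = 0.86·c / 795 MHz = 0.325 m
βl = 2π·l/λ = 2π × 0.41 = 148°
tan(βl) = tan(148°) = -0.636
Z_in = Z_0·(Z_L + jZ_0·tanβl)/(Z_0 + jZ_L·tanβl)
     = 50·(131 − j153)/(-27 − j83.3)

Z_in ≈ 60 + j98 Ω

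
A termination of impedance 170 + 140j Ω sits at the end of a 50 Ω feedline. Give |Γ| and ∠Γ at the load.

Γ ≈ 0.707 ∠ 16.9°

Γ = (Z_L − Z_0)/(Z_L + Z_0) = (120 + j140)/(220 + j140)
|Γ| = 184/261 = 0.707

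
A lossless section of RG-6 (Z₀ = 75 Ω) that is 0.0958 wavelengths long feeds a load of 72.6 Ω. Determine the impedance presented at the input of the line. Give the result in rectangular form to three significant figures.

βl = 2π × 0.0958 = 34.5°
tan(βl) = tan(34.5°) = 0.687
Z_in = Z_0·(Z_L + jZ_0·tanβl)/(Z_0 + jZ_L·tanβl)
     = 75·(72.6 + j51.5)/(75 + j49.9)

Z_in ≈ 74.1 + j2.25 Ω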